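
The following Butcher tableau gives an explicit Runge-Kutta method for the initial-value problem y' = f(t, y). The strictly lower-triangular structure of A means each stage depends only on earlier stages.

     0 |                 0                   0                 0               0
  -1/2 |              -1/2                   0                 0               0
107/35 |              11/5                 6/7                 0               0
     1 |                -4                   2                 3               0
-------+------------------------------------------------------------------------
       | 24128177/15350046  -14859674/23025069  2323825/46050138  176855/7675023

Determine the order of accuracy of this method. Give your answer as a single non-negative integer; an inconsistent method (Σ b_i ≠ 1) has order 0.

b = (24128177/15350046, -14859674/23025069, 2323825/46050138, 176855/7675023)
c = (0, -1/2, 107/35, 1)
Ac = (0, 0, -3/7, 286/35)
Σ b_i: 24128177/15350046·1 + (-14859674/23025069)·1 + 2323825/46050138·1 + 176855/7675023·1 = 1 ✓
b·c: (-14859674/23025069)·(-1/2) + 2323825/46050138·107/35 + 176855/7675023·1 = 1/2 ✓
b·c²: (-14859674/23025069)·1/4 + 2323825/46050138·11449/1225 + 176855/7675023·1 = 1/3 ✓
b·Ac: 2323825/46050138·(-3/7) + 176855/7675023·286/35 = 1/6 ✓
b·c³: (-14859674/23025069)·(-1/8) + 2323825/46050138·1225043/42875 + 176855/7675023·1 = 237244597/153500460 ≠ 1/4 ⇒ order 3.
b·(c∘Ac): 2323825/46050138·(-321/245) + 176855/7675023·286/35 = 1875421/15350046 ≠ 1/8
b·Ac²: 2323825/46050138·3/14 + 176855/7675023·69919/2450 = 718220539/1074503220 ≠ 1/12
b·A²c: 176855/7675023·(-9/7) = -75795/2558341 ≠ 1/24

3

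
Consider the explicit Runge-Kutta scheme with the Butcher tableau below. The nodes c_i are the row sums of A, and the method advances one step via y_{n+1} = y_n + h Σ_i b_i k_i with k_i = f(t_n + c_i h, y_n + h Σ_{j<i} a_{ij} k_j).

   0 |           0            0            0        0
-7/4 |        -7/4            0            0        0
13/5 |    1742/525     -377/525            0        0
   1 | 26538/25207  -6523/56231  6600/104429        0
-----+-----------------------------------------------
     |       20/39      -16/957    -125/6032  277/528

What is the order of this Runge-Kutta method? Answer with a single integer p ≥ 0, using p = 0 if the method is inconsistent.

b = (20/39, -16/957, -125/6032, 277/528)
c = (0, -7/4, 13/5, 1)
Ac = (0, 0, 377/300, 407/1108)
Σ b_i: 20/39·1 + (-16/957)·1 + (-125/6032)·1 + 277/528·1 = 1 ✓
b·c: (-16/957)·(-7/4) + (-125/6032)·13/5 + 277/528·1 = 1/2 ✓
b·c²: (-16/957)·49/16 + (-125/6032)·169/25 + 277/528·1 = 1/3 ✓
b·Ac: (-125/6032)·377/300 + 277/528·407/1108 = 1/6 ✓
b·c³: (-16/957)·(-343/64) + (-125/6032)·2197/125 + 277/528·1 = 1/4 ✓
b·(c∘Ac): (-125/6032)·4901/1500 + 277/528·407/1108 = 1/8 ✓
b·Ac²: (-125/6032)·(-2639/1200) + 277/528·319/4432 = 1/12 ✓
b·A²c: 277/528·22/277 = 1/24 ✓; 4 stages ⇒ order 4.

4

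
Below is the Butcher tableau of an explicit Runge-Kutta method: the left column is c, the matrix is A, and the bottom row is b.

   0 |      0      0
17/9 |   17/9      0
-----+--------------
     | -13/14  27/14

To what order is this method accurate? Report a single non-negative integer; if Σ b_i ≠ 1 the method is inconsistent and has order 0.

b = (-13/14, 27/14)
c = (0, 17/9)
Σ b_i: (-13/14)·1 + 27/14·1 = 1 ✓
b·c: 27/14·17/9 = 51/14 ≠ 1/2 ⇒ order 1.

1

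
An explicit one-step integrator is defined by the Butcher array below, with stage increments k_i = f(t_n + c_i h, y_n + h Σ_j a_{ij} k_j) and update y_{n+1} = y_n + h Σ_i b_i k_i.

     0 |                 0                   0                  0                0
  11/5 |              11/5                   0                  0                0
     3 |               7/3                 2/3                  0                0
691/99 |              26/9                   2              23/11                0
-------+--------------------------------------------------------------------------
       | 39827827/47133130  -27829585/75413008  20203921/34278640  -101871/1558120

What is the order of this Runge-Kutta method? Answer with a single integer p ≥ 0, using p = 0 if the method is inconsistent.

3

b = (39827827/47133130, -27829585/75413008, 20203921/34278640, -101871/1558120)
c = (0, 11/5, 3, 691/99)
Ac = (0, 0, 22/15, 587/55)
Σ b_i: 39827827/47133130·1 + (-27829585/75413008)·1 + 20203921/34278640·1 + (-101871/1558120)·1 = 1 ✓
b·c: (-27829585/75413008)·11/5 + 20203921/34278640·3 + (-101871/1558120)·691/99 = 1/2 ✓
b·c²: (-27829585/75413008)·121/25 + 20203921/34278640·9 + (-101871/1558120)·477481/9801 = 1/3 ✓
b·Ac: 20203921/34278640·22/15 + (-101871/1558120)·587/55 = 1/6 ✓
b·c³: (-27829585/75413008)·1331/125 + 20203921/34278640·27 + (-101871/1558120)·329939371/970299 = -32602386829/3181486275 ≠ 1/4 ⇒ order 3.
b·(c∘Ac): 20203921/34278640·22/5 + (-101871/1558120)·405617/5445 = -97568381/42848300 ≠ 1/8
b·Ac²: 20203921/34278640·242/75 + (-101871/1558120)·7837/275 = 112694/2921475 ≠ 1/12
b·A²c: (-101871/1558120)·46/15 = -781011/3895300 ≠ 1/24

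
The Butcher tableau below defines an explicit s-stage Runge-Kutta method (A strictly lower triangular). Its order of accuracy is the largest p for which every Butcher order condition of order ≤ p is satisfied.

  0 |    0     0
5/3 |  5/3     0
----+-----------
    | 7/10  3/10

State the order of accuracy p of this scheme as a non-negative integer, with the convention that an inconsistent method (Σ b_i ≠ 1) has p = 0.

b = (7/10, 3/10)
c = (0, 5/3)
Σ b_i: 7/10·1 + 3/10·1 = 1 ✓
b·c: 3/10·5/3 = 1/2 ✓; 2 stages ⇒ order 2.

2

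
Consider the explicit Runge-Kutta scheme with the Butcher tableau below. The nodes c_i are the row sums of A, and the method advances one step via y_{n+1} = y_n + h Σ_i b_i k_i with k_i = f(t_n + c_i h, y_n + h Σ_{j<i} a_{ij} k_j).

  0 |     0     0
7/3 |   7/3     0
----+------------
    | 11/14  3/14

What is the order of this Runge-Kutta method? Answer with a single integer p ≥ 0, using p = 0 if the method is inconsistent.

2

b = (11/14, 3/14)
c = (0, 7/3)
Σ b_i: 11/14·1 + 3/14·1 = 1 ✓
b·c: 3/14·7/3 = 1/2 ✓; 2 stages ⇒ order 2.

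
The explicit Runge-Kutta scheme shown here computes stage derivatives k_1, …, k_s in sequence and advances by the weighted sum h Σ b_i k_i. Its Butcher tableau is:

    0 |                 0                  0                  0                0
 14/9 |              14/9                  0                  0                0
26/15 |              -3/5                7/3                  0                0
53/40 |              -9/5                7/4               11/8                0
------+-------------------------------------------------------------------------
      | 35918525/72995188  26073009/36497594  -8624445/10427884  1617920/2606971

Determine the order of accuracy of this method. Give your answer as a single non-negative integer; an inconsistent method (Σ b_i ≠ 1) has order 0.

3

b = (35918525/72995188, 26073009/36497594, -8624445/10427884, 1617920/2606971)
c = (0, 14/9, 26/15, 53/40)
Ac = (0, 0, 98/27, 919/180)
Σ b_i: 35918525/72995188·1 + 26073009/36497594·1 + (-8624445/10427884)·1 + 1617920/2606971·1 = 1 ✓
b·c: 26073009/36497594·14/9 + (-8624445/10427884)·26/15 + 1617920/2606971·53/40 = 1/2 ✓
b·c²: 26073009/36497594·196/81 + (-8624445/10427884)·676/225 + 1617920/2606971·2809/1600 = 1/3 ✓
b·Ac: (-8624445/10427884)·98/27 + 1617920/2606971·919/180 = 1/6 ✓
b·c³: 26073009/36497594·2744/729 + (-8624445/10427884)·17576/3375 + 1617920/2606971·148877/64000 = -102318946/586568475 ≠ 1/4 ⇒ order 3.
b·(c∘Ac): (-8624445/10427884)·2548/405 + 1617920/2606971·48707/7200 = -353681603/351941085 ≠ 1/8
b·Ac²: (-8624445/10427884)·1372/243 + 1617920/2606971·33881/4050 = 20421001/39104565 ≠ 1/12
b·A²c: 1617920/2606971·539/108 = 218014720/70388217 ≠ 1/24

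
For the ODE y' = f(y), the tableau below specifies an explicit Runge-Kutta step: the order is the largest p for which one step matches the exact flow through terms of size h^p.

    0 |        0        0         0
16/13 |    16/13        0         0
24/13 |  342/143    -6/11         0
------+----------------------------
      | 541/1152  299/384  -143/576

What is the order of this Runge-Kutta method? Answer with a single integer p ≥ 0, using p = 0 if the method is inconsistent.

3

b = (541/1152, 299/384, -143/576)
c = (0, 16/13, 24/13)
Ac = (0, 0, -96/143)
Σ b_i: 541/1152·1 + 299/384·1 + (-143/576)·1 = 1 ✓
b·c: 299/384·16/13 + (-143/576)·24/13 = 1/2 ✓
b·c²: 299/384·256/169 + (-143/576)·576/169 = 1/3 ✓
b·Ac: (-143/576)·(-96/143) = 1/6 ✓; 3 stages ⇒ order 3.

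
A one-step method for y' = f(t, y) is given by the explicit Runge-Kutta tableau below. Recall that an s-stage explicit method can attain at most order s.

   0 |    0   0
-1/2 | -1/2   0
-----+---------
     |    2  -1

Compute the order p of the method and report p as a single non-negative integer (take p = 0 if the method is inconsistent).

2

b = (2, -1)
c = (0, -1/2)
Σ b_i: 2·1 + (-1)·1 = 1 ✓
b·c: (-1)·(-1/2) = 1/2 ✓; 2 stages ⇒ order 2.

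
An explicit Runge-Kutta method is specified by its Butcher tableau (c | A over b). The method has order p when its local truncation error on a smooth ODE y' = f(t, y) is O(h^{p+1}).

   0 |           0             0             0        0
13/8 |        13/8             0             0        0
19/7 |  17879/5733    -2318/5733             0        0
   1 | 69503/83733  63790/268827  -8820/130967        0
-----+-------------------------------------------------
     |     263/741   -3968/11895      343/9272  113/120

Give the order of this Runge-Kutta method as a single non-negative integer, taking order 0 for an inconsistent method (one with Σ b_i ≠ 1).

4

b = (263/741, -3968/11895, 343/9272, 113/120)
c = (0, 13/8, 19/7, 1)
Ac = (0, 0, -1159/1764, 275/1356)
Σ b_i: 263/741·1 + (-3968/11895)·1 + 343/9272·1 + 113/120·1 = 1 ✓
b·c: (-3968/11895)·13/8 + 343/9272·19/7 + 113/120·1 = 1/2 ✓
b·c²: (-3968/11895)·169/64 + 343/9272·361/49 + 113/120·1 = 1/3 ✓
b·Ac: 343/9272·(-1159/1764) + 113/120·275/1356 = 1/6 ✓
b·c³: (-3968/11895)·2197/512 + 343/9272·6859/343 + 113/120·1 = 1/4 ✓
b·(c∘Ac): 343/9272·(-22021/12348) + 113/120·275/1356 = 1/8 ✓
b·Ac²: 343/9272·(-15067/14112) + 113/120·1415/10848 = 1/12 ✓
b·A²c: 113/120·5/113 = 1/24 ✓; 4 stages ⇒ order 4.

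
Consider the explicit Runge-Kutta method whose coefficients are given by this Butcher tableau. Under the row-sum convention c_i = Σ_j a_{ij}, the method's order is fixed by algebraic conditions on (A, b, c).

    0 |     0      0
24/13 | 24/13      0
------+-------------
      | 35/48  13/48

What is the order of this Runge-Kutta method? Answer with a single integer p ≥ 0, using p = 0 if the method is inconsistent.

b = (35/48, 13/48)
c = (0, 24/13)
Σ b_i: 35/48·1 + 13/48·1 = 1 ✓
b·c: 13/48·24/13 = 1/2 ✓; 2 stages ⇒ order 2.

2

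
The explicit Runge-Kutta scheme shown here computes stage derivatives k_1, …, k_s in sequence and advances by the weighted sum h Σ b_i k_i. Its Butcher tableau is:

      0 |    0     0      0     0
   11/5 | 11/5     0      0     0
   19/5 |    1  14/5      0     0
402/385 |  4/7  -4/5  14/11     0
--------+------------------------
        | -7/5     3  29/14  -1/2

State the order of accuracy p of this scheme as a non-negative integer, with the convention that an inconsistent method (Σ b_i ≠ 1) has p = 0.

0

b = (-7/5, 3, 29/14, -1/2)
c = (0, 11/5, 19/5, 402/385)
Ac = (0, 0, 154/25, 846/275)
Σ b_i: (-7/5)·1 + 3·1 + 29/14·1 + (-1/2)·1 = 111/35 ≠ 1 ⇒ order 0.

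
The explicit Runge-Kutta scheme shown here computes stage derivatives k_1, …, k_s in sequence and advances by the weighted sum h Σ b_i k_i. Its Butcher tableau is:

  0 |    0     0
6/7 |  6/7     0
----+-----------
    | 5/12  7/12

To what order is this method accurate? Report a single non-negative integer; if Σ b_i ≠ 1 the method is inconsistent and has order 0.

2

b = (5/12, 7/12)
c = (0, 6/7)
Σ b_i: 5/12·1 + 7/12·1 = 1 ✓
b·c: 7/12·6/7 = 1/2 ✓; 2 stages ⇒ order 2.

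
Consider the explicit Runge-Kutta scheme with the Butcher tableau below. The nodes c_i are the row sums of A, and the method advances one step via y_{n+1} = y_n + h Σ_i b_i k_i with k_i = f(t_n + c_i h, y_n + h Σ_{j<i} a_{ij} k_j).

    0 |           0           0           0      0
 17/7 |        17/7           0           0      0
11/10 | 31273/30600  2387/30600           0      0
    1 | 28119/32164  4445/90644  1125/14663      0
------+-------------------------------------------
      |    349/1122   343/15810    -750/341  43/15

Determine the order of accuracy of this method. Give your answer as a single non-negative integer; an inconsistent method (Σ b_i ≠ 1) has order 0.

b = (349/1122, 343/15810, -750/341, 43/15)
c = (0, 17/7, 11/10, 1)
Ac = (0, 0, 341/1800, 35/172)
Σ b_i: 349/1122·1 + 343/15810·1 + (-750/341)·1 + 43/15·1 = 1 ✓
b·c: 343/15810·17/7 + (-750/341)·11/10 + 43/15·1 = 1/2 ✓
b·c²: 343/15810·289/49 + (-750/341)·121/100 + 43/15·1 = 1/3 ✓
b·Ac: (-750/341)·341/1800 + 43/15·35/172 = 1/6 ✓
b·c³: 343/15810·4913/343 + (-750/341)·1331/1000 + 43/15·1 = 1/4 ✓
b·(c∘Ac): (-750/341)·3751/18000 + 43/15·35/172 = 1/8 ✓
b·Ac²: (-750/341)·5797/12600 + 43/15·115/301 = 1/12 ✓
b·A²c: 43/15·5/344 = 1/24 ✓; 4 stages ⇒ order 4.

4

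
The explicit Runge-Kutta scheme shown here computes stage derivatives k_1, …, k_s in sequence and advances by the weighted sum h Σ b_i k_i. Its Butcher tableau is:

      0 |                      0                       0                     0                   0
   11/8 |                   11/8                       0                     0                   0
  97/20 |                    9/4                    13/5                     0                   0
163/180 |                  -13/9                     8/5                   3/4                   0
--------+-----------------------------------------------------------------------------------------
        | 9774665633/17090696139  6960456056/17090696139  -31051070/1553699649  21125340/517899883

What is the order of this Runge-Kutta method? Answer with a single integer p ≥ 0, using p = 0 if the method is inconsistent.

3

b = (9774665633/17090696139, 6960456056/17090696139, -31051070/1553699649, 21125340/517899883)
c = (0, 11/8, 97/20, 163/180)
Ac = (0, 0, 143/40, 467/80)
Σ b_i: 9774665633/17090696139·1 + 6960456056/17090696139·1 + (-31051070/1553699649)·1 + 21125340/517899883·1 = 1 ✓
b·c: 6960456056/17090696139·11/8 + (-31051070/1553699649)·97/20 + 21125340/517899883·163/180 = 1/2 ✓
b·c²: 6960456056/17090696139·121/64 + (-31051070/1553699649)·9409/400 + 21125340/517899883·26569/32400 = 1/3 ✓
b·Ac: (-31051070/1553699649)·143/40 + 21125340/517899883·467/80 = 1/6 ✓
b·c³: 6960456056/17090696139·1331/512 + (-31051070/1553699649)·912673/8000 + 21125340/517899883·4330747/5832000 = -1065842285963/894930997824 ≠ 1/4 ⇒ order 3.
b·(c∘Ac): (-31051070/1553699649)·13871/800 + 21125340/517899883·76121/14400 = -4067393107/31073992980 ≠ 1/8
b·Ac²: (-31051070/1553699649)·1573/320 + 21125340/517899883·33067/1600 = 185143818779/248591943840 ≠ 1/12
b·A²c: 21125340/517899883·429/160 = 453138543/4143199064 ≠ 1/24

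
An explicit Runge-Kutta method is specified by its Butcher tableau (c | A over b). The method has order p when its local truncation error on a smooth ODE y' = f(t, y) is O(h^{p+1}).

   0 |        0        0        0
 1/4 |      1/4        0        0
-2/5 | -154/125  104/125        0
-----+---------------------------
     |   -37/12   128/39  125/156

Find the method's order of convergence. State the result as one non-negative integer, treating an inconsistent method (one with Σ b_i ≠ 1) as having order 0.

b = (-37/12, 128/39, 125/156)
c = (0, 1/4, -2/5)
Ac = (0, 0, 26/125)
Σ b_i: (-37/12)·1 + 128/39·1 + 125/156·1 = 1 ✓
b·c: 128/39·1/4 + 125/156·(-2/5) = 1/2 ✓
b·c²: 128/39·1/16 + 125/156·4/25 = 1/3 ✓
b·Ac: 125/156·26/125 = 1/6 ✓; 3 stages ⇒ order 3.

3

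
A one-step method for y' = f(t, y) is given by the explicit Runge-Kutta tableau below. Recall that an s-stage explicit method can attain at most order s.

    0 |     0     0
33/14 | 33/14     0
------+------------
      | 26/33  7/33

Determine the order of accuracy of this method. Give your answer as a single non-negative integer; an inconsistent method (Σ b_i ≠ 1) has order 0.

b = (26/33, 7/33)
c = (0, 33/14)
Σ b_i: 26/33·1 + 7/33·1 = 1 ✓
b·c: 7/33·33/14 = 1/2 ✓; 2 stages ⇒ order 2.

2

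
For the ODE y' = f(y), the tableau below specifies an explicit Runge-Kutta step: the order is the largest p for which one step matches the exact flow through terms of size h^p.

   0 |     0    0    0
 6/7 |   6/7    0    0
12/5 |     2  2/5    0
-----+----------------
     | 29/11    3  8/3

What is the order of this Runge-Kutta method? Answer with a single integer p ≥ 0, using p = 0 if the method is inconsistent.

b = (29/11, 3, 8/3)
c = (0, 6/7, 12/5)
Ac = (0, 0, 12/35)
Σ b_i: 29/11·1 + 3·1 + 8/3·1 = 274/33 ≠ 1 ⇒ order 0.

0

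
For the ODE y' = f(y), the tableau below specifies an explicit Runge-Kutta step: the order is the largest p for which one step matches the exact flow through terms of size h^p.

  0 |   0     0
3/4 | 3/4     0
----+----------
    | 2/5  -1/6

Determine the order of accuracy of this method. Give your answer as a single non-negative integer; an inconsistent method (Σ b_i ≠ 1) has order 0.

0

b = (2/5, -1/6)
c = (0, 3/4)
Σ b_i: 2/5·1 + (-1/6)·1 = 7/30 ≠ 1 ⇒ order 0.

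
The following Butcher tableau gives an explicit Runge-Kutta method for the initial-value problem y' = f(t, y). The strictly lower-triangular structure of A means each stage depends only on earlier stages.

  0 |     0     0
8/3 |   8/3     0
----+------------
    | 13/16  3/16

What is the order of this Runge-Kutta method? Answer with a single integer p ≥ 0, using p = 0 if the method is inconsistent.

b = (13/16, 3/16)
c = (0, 8/3)
Σ b_i: 13/16·1 + 3/16·1 = 1 ✓
b·c: 3/16·8/3 = 1/2 ✓; 2 stages ⇒ order 2.

2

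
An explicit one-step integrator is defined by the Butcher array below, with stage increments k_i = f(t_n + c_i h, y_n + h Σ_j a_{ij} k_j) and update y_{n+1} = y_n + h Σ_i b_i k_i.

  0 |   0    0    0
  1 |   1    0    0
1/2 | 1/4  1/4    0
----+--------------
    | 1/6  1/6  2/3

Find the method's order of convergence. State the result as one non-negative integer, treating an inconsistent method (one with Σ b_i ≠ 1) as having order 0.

b = (1/6, 1/6, 2/3)
c = (0, 1, 1/2)
Ac = (0, 0, 1/4)
Σ b_i: 1/6·1 + 1/6·1 + 2/3·1 = 1 ✓
b·c: 1/6·1 + 2/3·1/2 = 1/2 ✓
b·c²: 1/6·1 + 2/3·1/4 = 1/3 ✓
b·Ac: 2/3·1/4 = 1/6 ✓; 3 stages ⇒ order 3.

3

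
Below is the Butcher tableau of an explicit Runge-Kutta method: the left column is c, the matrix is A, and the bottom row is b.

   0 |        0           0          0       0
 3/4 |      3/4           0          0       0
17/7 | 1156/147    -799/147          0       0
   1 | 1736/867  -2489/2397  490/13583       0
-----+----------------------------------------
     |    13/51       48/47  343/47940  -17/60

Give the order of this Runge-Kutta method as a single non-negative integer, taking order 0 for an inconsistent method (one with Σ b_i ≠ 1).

4

b = (13/51, 48/47, 343/47940, -17/60)
c = (0, 3/4, 17/7, 1)
Ac = (0, 0, -799/196, -47/68)
Σ b_i: 13/51·1 + 48/47·1 + 343/47940·1 + (-17/60)·1 = 1 ✓
b·c: 48/47·3/4 + 343/47940·17/7 + (-17/60)·1 = 1/2 ✓
b·c²: 48/47·9/16 + 343/47940·289/49 + (-17/60)·1 = 1/3 ✓
b·Ac: 343/47940·(-799/196) + (-17/60)·(-47/68) = 1/6 ✓
b·c³: 48/47·27/64 + 343/47940·4913/343 + (-17/60)·1 = 1/4 ✓
b·(c∘Ac): 343/47940·(-13583/1372) + (-17/60)·(-47/68) = 1/8 ✓
b·Ac²: 343/47940·(-2397/784) + (-17/60)·(-101/272) = 1/12 ✓
b·A²c: (-17/60)·(-5/34) = 1/24 ✓; 4 stages ⇒ order 4.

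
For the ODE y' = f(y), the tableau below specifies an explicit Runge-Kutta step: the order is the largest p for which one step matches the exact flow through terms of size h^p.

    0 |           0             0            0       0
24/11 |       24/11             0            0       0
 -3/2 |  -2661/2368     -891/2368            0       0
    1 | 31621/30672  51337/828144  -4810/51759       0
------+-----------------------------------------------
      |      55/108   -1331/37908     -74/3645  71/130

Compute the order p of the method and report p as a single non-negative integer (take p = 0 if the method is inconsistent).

b = (55/108, -1331/37908, -74/3645, 71/130)
c = (0, 24/11, -3/2, 1)
Ac = (0, 0, -243/296, 39/142)
Σ b_i: 55/108·1 + (-1331/37908)·1 + (-74/3645)·1 + 71/130·1 = 1 ✓
b·c: (-1331/37908)·24/11 + (-74/3645)·(-3/2) + 71/130·1 = 1/2 ✓
b·c²: (-1331/37908)·576/121 + (-74/3645)·9/4 + 71/130·1 = 1/3 ✓
b·Ac: (-74/3645)·(-243/296) + 71/130·39/142 = 1/6 ✓
b·c³: (-1331/37908)·13824/1331 + (-74/3645)·(-27/8) + 71/130·1 = 1/4 ✓
b·(c∘Ac): (-74/3645)·729/592 + 71/130·39/142 = 1/8 ✓
b·Ac²: (-74/3645)·(-729/407) + 71/130·403/4686 = 1/12 ✓
b·A²c: 71/130·65/852 = 1/24 ✓; 4 stages ⇒ order 4.

4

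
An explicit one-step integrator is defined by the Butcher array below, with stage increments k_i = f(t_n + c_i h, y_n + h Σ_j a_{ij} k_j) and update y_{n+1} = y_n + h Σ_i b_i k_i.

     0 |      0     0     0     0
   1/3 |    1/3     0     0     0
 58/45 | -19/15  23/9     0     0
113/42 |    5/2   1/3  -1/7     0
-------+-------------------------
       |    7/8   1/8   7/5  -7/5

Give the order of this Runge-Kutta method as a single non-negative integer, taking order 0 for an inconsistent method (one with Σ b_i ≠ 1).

1

b = (7/8, 1/8, 7/5, -7/5)
c = (0, 1/3, 58/45, 113/42)
Ac = (0, 0, 23/27, -23/315)
Σ b_i: 7/8·1 + 1/8·1 + 7/5·1 + (-7/5)·1 = 1 ✓
b·c: 1/8·1/3 + 7/5·58/45 + (-7/5)·113/42 = -3457/1800 ≠ 1/2 ⇒ order 1.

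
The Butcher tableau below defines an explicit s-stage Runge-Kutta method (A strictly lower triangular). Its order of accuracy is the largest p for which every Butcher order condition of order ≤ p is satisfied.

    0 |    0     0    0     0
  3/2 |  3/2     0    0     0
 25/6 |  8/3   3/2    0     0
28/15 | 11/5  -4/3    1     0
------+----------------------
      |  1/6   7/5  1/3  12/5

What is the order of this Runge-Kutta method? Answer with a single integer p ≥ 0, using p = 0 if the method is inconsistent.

0

b = (1/6, 7/5, 1/3, 12/5)
c = (0, 3/2, 25/6, 28/15)
Ac = (0, 0, 9/4, 13/6)
Σ b_i: 1/6·1 + 7/5·1 + 1/3·1 + 12/5·1 = 43/10 ≠ 1 ⇒ order 0.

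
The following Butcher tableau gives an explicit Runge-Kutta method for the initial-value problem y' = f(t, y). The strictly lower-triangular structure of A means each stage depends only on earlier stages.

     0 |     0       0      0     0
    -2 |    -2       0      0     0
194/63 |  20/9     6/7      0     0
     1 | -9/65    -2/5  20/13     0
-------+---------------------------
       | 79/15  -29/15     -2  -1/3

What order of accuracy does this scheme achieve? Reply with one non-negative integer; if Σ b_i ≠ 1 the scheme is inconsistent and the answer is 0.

b = (79/15, -29/15, -2, -1/3)
c = (0, -2, 194/63, 1)
Ac = (0, 0, -12/7, 22676/4095)
Σ b_i: 79/15·1 + (-29/15)·1 + (-2)·1 + (-1/3)·1 = 1 ✓
b·c: (-29/15)·(-2) + (-2)·194/63 + (-1/3)·1 = -827/315 ≠ 1/2 ⇒ order 1.

1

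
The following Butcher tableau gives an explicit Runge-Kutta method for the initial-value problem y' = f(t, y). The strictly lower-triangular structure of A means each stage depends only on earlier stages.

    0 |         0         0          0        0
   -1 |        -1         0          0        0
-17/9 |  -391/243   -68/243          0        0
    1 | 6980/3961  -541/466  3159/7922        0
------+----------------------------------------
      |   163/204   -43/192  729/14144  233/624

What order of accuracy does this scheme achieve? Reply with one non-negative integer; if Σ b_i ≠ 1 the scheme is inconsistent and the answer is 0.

b = (163/204, -43/192, 729/14144, 233/624)
c = (0, -1, -17/9, 1)
Ac = (0, 0, 68/243, 95/233)
Σ b_i: 163/204·1 + (-43/192)·1 + 729/14144·1 + 233/624·1 = 1 ✓
b·c: (-43/192)·(-1) + 729/14144·(-17/9) + 233/624·1 = 1/2 ✓
b·c²: (-43/192)·1 + 729/14144·289/81 + 233/624·1 = 1/3 ✓
b·Ac: 729/14144·68/243 + 233/624·95/233 = 1/6 ✓
b·c³: (-43/192)·(-1) + 729/14144·(-4913/729) + 233/624·1 = 1/4 ✓
b·(c∘Ac): 729/14144·(-1156/2187) + 233/624·95/233 = 1/8 ✓
b·Ac²: 729/14144·(-68/243) + 233/624·61/233 = 1/12 ✓
b·A²c: 233/624·26/233 = 1/24 ✓; 4 stages ⇒ order 4.

4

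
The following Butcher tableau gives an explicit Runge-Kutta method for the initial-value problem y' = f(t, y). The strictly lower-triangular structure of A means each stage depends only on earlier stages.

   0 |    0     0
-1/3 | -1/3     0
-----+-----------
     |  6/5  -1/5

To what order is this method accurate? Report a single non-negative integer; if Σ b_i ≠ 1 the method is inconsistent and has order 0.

b = (6/5, -1/5)
c = (0, -1/3)
Σ b_i: 6/5·1 + (-1/5)·1 = 1 ✓
b·c: (-1/5)·(-1/3) = 1/15 ≠ 1/2 ⇒ order 1.

1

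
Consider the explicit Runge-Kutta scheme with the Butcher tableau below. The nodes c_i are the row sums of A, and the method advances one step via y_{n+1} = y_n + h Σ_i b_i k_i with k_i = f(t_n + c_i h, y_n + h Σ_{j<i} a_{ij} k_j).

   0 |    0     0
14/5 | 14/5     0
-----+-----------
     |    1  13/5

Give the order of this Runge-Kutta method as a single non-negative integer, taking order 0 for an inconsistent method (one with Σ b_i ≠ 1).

0

b = (1, 13/5)
c = (0, 14/5)
Σ b_i: 1·1 + 13/5·1 = 18/5 ≠ 1 ⇒ order 0.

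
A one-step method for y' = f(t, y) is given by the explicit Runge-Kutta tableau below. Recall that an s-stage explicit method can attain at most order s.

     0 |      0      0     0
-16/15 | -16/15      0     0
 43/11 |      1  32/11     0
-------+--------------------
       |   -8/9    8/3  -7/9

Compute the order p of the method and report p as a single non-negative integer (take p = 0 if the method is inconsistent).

1

b = (-8/9, 8/3, -7/9)
c = (0, -16/15, 43/11)
Ac = (0, 0, -512/165)
Σ b_i: (-8/9)·1 + 8/3·1 + (-7/9)·1 = 1 ✓
b·c: 8/3·(-16/15) + (-7/9)·43/11 = -971/165 ≠ 1/2 ⇒ order 1.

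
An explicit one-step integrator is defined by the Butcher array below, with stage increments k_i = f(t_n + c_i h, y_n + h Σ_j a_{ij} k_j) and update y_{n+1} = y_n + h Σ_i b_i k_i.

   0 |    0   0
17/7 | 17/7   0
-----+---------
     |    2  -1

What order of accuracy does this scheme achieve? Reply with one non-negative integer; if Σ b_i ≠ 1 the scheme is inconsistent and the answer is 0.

b = (2, -1)
c = (0, 17/7)
Σ b_i: 2·1 + (-1)·1 = 1 ✓
b·c: (-1)·17/7 = -17/7 ≠ 1/2 ⇒ order 1.

1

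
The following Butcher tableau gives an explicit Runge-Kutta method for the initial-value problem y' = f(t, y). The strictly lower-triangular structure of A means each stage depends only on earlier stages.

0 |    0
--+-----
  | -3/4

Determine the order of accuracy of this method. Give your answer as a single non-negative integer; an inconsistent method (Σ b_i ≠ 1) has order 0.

b = (-3/4)
c = (0)
Σ b_i: (-3/4)·1 = -3/4 ≠ 1 ⇒ order 0.

0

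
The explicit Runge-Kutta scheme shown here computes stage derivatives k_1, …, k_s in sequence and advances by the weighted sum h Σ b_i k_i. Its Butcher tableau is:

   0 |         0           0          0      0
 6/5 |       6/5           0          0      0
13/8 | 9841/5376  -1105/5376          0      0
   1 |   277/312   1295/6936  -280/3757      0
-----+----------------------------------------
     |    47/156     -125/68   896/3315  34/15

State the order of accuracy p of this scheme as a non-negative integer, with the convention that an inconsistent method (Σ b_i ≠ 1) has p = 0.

4

b = (47/156, -125/68, 896/3315, 34/15)
c = (0, 6/5, 13/8, 1)
Ac = (0, 0, -221/896, 7/68)
Σ b_i: 47/156·1 + (-125/68)·1 + 896/3315·1 + 34/15·1 = 1 ✓
b·c: (-125/68)·6/5 + 896/3315·13/8 + 34/15·1 = 1/2 ✓
b·c²: (-125/68)·36/25 + 896/3315·169/64 + 34/15·1 = 1/3 ✓
b·Ac: 896/3315·(-221/896) + 34/15·7/68 = 1/6 ✓
b·c³: (-125/68)·216/125 + 896/3315·2197/512 + 34/15·1 = 1/4 ✓
b·(c∘Ac): 896/3315·(-2873/7168) + 34/15·7/68 = 1/8 ✓
b·Ac²: 896/3315·(-663/2240) + 34/15·49/680 = 1/12 ✓
b·A²c: 34/15·5/272 = 1/24 ✓; 4 stages ⇒ order 4.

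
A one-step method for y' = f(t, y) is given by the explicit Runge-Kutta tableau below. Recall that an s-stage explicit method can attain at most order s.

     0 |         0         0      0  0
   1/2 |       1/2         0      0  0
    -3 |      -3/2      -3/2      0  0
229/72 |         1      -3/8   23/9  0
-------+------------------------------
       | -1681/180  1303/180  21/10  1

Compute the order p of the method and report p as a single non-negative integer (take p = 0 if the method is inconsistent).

2

b = (-1681/180, 1303/180, 21/10, 1)
c = (0, 1/2, -3, 229/72)
Ac = (0, 0, -3/4, -377/48)
Σ b_i: (-1681/180)·1 + 1303/180·1 + 21/10·1 + 1·1 = 1 ✓
b·c: 1303/180·1/2 + 21/10·(-3) + 1·229/72 = 1/2 ✓
b·c²: 1303/180·1/4 + 21/10·9 + 1·52441/5184 = 799001/25920 ≠ 1/3 ⇒ order 2.
b·Ac: 21/10·(-3/4) + 1·(-377/48) = -2263/240 ≠ 1/6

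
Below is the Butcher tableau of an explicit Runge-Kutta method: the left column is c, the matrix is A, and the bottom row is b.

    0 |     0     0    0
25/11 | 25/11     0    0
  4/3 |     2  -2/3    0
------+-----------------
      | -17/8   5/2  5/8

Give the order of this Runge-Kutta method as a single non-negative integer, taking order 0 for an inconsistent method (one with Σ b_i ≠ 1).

1

b = (-17/8, 5/2, 5/8)
c = (0, 25/11, 4/3)
Ac = (0, 0, -50/33)
Σ b_i: (-17/8)·1 + 5/2·1 + 5/8·1 = 1 ✓
b·c: 5/2·25/11 + 5/8·4/3 = 215/33 ≠ 1/2 ⇒ order 1.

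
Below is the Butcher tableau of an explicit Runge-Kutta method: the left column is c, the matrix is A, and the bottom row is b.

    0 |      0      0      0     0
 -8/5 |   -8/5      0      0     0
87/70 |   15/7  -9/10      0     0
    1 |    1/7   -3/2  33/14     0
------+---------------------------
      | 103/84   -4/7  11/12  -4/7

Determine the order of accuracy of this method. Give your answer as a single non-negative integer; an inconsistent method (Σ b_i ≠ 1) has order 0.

1

b = (103/84, -4/7, 11/12, -4/7)
c = (0, -8/5, 87/70, 1)
Ac = (0, 0, 36/25, 5223/980)
Σ b_i: 103/84·1 + (-4/7)·1 + 11/12·1 + (-4/7)·1 = 1 ✓
b·c: (-4/7)·(-8/5) + 11/12·87/70 + (-4/7)·1 = 83/56 ≠ 1/2 ⇒ order 1.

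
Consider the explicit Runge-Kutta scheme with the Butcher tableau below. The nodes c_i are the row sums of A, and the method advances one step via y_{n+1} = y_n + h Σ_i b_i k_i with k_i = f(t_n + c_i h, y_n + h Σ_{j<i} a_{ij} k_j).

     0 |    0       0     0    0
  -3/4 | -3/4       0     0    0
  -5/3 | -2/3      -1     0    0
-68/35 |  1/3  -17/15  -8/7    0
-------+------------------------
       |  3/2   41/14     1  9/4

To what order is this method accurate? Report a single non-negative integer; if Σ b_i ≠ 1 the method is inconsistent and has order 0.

b = (3/2, 41/14, 1, 9/4)
c = (0, -3/4, -5/3, -68/35)
Ac = (0, 0, 3/4, 1157/420)
Σ b_i: 3/2·1 + 41/14·1 + 1·1 + 9/4·1 = 215/28 ≠ 1 ⇒ order 0.

0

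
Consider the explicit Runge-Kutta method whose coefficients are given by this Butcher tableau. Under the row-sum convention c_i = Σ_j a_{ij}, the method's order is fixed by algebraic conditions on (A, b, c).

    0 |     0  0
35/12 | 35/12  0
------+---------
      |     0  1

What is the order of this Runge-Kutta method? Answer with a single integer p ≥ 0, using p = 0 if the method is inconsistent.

b = (0, 1)
c = (0, 35/12)
Σ b_i: 1·1 = 1 ✓
b·c: 1·35/12 = 35/12 ≠ 1/2 ⇒ order 1.

1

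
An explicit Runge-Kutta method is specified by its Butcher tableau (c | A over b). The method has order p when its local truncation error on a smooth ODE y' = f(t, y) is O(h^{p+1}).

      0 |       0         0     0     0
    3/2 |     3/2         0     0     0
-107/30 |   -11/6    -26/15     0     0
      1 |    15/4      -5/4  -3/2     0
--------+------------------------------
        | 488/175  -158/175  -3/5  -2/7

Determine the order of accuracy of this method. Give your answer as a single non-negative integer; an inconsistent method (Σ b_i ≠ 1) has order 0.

2

b = (488/175, -158/175, -3/5, -2/7)
c = (0, 3/2, -107/30, 1)
Ac = (0, 0, -13/5, 139/40)
Σ b_i: 488/175·1 + (-158/175)·1 + (-3/5)·1 + (-2/7)·1 = 1 ✓
b·c: (-158/175)·3/2 + (-3/5)·(-107/30) + (-2/7)·1 = 1/2 ✓
b·c²: (-158/175)·9/4 + (-3/5)·11449/900 + (-2/7)·1 = -104473/10500 ≠ 1/3 ⇒ order 2.
b·Ac: (-3/5)·(-13/5) + (-2/7)·139/40 = 397/700 ≠ 1/6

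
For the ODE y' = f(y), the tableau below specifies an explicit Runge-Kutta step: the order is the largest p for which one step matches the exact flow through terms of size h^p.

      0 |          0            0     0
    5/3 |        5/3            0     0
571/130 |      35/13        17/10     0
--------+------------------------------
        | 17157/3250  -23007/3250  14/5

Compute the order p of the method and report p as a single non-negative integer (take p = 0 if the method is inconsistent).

2

b = (17157/3250, -23007/3250, 14/5)
c = (0, 5/3, 571/130)
Ac = (0, 0, 17/6)
Σ b_i: 17157/3250·1 + (-23007/3250)·1 + 14/5·1 = 1 ✓
b·c: (-23007/3250)·5/3 + 14/5·571/130 = 1/2 ✓
b·c²: (-23007/3250)·25/9 + 14/5·326041/16900 = 2177218/63375 ≠ 1/3 ⇒ order 2.
b·Ac: 14/5·17/6 = 119/15 ≠ 1/6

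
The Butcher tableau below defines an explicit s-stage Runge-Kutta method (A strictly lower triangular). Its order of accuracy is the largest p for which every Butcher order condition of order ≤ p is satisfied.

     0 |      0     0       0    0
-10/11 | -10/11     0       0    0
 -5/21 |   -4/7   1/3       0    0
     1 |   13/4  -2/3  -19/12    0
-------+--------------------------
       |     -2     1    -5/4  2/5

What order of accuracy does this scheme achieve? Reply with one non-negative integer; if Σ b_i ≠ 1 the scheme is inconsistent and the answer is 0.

b = (-2, 1, -5/4, 2/5)
c = (0, -10/11, -5/21, 1)
Ac = (0, 0, -10/33, 2725/2772)
Σ b_i: (-2)·1 + 1·1 + (-5/4)·1 + 2/5·1 = -37/20 ≠ 1 ⇒ order 0.

0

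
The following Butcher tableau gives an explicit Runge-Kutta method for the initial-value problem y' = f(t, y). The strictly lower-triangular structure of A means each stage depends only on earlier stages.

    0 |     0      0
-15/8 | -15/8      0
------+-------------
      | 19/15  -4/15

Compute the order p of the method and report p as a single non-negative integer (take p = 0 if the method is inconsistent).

b = (19/15, -4/15)
c = (0, -15/8)
Σ b_i: 19/15·1 + (-4/15)·1 = 1 ✓
b·c: (-4/15)·(-15/8) = 1/2 ✓; 2 stages ⇒ order 2.

2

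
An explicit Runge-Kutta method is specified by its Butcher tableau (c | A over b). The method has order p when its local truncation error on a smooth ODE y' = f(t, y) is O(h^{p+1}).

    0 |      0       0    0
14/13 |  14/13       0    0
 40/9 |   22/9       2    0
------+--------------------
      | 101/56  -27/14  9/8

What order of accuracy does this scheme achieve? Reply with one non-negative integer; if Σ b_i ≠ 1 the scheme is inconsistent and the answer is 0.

1

b = (101/56, -27/14, 9/8)
c = (0, 14/13, 40/9)
Ac = (0, 0, 28/13)
Σ b_i: 101/56·1 + (-27/14)·1 + 9/8·1 = 1 ✓
b·c: (-27/14)·14/13 + 9/8·40/9 = 38/13 ≠ 1/2 ⇒ order 1.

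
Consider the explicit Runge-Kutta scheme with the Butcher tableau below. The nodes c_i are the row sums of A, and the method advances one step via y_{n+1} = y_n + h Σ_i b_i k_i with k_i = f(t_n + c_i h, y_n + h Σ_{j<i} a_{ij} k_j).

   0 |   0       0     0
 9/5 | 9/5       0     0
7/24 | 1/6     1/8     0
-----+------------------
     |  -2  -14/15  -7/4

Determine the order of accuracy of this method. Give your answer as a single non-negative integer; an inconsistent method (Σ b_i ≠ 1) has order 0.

0

b = (-2, -14/15, -7/4)
c = (0, 9/5, 7/24)
Ac = (0, 0, 9/40)
Σ b_i: (-2)·1 + (-14/15)·1 + (-7/4)·1 = -281/60 ≠ 1 ⇒ order 0.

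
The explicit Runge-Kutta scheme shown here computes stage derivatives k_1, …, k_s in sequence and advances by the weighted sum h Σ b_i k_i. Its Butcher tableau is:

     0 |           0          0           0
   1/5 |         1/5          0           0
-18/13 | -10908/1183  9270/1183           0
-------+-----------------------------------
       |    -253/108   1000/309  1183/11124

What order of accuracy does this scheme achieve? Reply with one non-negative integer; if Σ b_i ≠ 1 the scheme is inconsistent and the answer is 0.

b = (-253/108, 1000/309, 1183/11124)
c = (0, 1/5, -18/13)
Ac = (0, 0, 1854/1183)
Σ b_i: (-253/108)·1 + 1000/309·1 + 1183/11124·1 = 1 ✓
b·c: 1000/309·1/5 + 1183/11124·(-18/13) = 1/2 ✓
b·c²: 1000/309·1/25 + 1183/11124·324/169 = 1/3 ✓
b·Ac: 1183/11124·1854/1183 = 1/6 ✓; 3 stages ⇒ order 3.

3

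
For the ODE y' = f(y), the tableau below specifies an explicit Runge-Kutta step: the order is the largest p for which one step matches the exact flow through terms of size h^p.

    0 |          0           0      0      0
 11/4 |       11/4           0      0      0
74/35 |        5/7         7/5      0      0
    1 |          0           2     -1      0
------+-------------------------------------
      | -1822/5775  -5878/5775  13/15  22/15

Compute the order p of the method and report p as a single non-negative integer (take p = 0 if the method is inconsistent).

2

b = (-1822/5775, -5878/5775, 13/15, 22/15)
c = (0, 11/4, 74/35, 1)
Ac = (0, 0, 77/20, 237/70)
Σ b_i: (-1822/5775)·1 + (-5878/5775)·1 + 13/15·1 + 22/15·1 = 1 ✓
b·c: (-5878/5775)·11/4 + 13/15·74/35 + 22/15·1 = 1/2 ✓
b·c²: (-5878/5775)·121/16 + 13/15·5476/1225 + 22/15·1 = -346411/147000 ≠ 1/3 ⇒ order 2.
b·Ac: 13/15·77/20 + 22/15·237/70 = 3487/420 ≠ 1/6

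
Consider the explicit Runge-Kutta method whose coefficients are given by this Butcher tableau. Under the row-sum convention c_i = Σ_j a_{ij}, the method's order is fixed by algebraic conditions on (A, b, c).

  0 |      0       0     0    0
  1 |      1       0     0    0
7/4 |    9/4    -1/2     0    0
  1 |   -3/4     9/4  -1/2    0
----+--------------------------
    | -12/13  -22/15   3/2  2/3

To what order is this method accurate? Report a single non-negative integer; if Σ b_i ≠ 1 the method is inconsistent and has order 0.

b = (-12/13, -22/15, 3/2, 2/3)
c = (0, 1, 7/4, 1)
Ac = (0, 0, -1/2, 11/8)
Σ b_i: (-12/13)·1 + (-22/15)·1 + 3/2·1 + 2/3·1 = -29/130 ≠ 1 ⇒ order 0.

0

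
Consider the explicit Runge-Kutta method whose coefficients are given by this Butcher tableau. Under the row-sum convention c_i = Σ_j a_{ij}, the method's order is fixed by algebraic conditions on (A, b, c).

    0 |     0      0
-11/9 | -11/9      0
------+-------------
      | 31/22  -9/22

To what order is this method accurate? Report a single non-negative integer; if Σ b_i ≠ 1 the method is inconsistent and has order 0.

b = (31/22, -9/22)
c = (0, -11/9)
Σ b_i: 31/22·1 + (-9/22)·1 = 1 ✓
b·c: (-9/22)·(-11/9) = 1/2 ✓; 2 stages ⇒ order 2.

2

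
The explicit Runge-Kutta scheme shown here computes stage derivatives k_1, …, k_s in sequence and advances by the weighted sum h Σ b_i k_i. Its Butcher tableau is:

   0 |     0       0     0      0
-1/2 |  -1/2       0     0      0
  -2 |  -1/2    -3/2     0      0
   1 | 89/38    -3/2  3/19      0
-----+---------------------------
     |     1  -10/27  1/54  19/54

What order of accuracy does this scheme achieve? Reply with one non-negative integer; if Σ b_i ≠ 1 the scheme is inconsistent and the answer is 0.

b = (1, -10/27, 1/54, 19/54)
c = (0, -1/2, -2, 1)
Ac = (0, 0, 3/4, 33/76)
Σ b_i: 1·1 + (-10/27)·1 + 1/54·1 + 19/54·1 = 1 ✓
b·c: (-10/27)·(-1/2) + 1/54·(-2) + 19/54·1 = 1/2 ✓
b·c²: (-10/27)·1/4 + 1/54·4 + 19/54·1 = 1/3 ✓
b·Ac: 1/54·3/4 + 19/54·33/76 = 1/6 ✓
b·c³: (-10/27)·(-1/8) + 1/54·(-8) + 19/54·1 = 1/4 ✓
b·(c∘Ac): 1/54·(-3/2) + 19/54·33/76 = 1/8 ✓
b·Ac²: 1/54·(-3/8) + 19/54·39/152 = 1/12 ✓
b·A²c: 19/54·9/76 = 1/24 ✓; 4 stages ⇒ order 4.

4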